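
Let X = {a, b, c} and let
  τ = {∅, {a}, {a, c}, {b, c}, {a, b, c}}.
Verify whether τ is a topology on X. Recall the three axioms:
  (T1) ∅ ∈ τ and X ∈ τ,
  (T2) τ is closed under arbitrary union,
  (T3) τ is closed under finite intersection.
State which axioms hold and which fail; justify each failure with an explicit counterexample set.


τ is NOT a topology on X.

Axiom (T1): ∅ ∈ τ? Yes; X ∈ τ? Yes.
Axiom (T2/T3): check pairwise unions and intersections of members of τ.
Counterexample for (T3): {a, c} ∩ {b, c} = {c} ∉ τ. Therefore τ is NOT a topology.


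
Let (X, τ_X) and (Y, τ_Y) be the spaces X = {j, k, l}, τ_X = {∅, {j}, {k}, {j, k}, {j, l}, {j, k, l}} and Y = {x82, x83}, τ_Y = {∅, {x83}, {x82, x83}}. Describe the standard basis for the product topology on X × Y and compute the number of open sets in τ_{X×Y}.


Basis B = {∅ × ∅, {j} × {x83}, {k} × {x83}, {j} × {x82, x83}, {j, k} × {x83}, {j, l} × {x83}, {k} × {x82, x83}, {j, k, l} × {x83}, {j, k} × {x82, x83}, {j, l} × {x82, x83}, {j, k, l} × {x82, x83}}; |τ_{X×Y}| = 18.

Enumerate products U × V with U ∈ τ_X, V ∈ τ_Y (deduplicated):
  ∅ × ∅ = {} (∅)
  {j} × {x83} = {(j,x83)}
  {k} × {x83} = {(k,x83)}
  {j} × {x82, x83} = {(j,x82), (j,x83)}
  {j, k} × {x83} = {(j,x83), (k,x83)}
  {j, l} × {x83} = {(j,x83), (l,x83)}
  {k} × {x82, x83} = {(k,x82), (k,x83)}
  {j, k, l} × {x83} = {(j,x83), (k,x83), (l,x83)}
  {j, k} × {x82, x83} = {(j,x82), (j,x83), (k,x82), (k,x83)}
  {j, l} × {x82, x83} = {(j,x82), (j,x83), (l,x82), (l,x83)}
  {j, k, l} × {x82, x83} = {(j,x82), (j,x83), (k,x82), (k,x83), (l,x82), (l,x83)}
These 11 distinct sets form the basis B.
Close under arbitrary unions to get τ_{X×Y}; counting gives |τ_{X×Y}| = 18.


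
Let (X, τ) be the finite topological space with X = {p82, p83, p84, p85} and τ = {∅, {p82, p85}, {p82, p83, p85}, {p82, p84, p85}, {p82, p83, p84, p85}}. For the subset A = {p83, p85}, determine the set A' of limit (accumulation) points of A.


A' = {p82, p83, p84}

For each x ∈ X, list the open sets U ∈ τ with x ∈ U, then check whether U ∩ (A ∖ {x}) ≠ ∅ for every such U.
  x = p82: opens ∋ x are {p82, p85}, {p82, p83, p85}, {p82, p84, p85}, {p82, p83, p84, p85}; each meets A ∖ {p82}, so x IS a limit point.
  x = p83: opens ∋ x are {p82, p83, p85}, {p82, p83, p84, p85}; each meets A ∖ {p83}, so x IS a limit point.
  x = p84: opens ∋ x are {p82, p84, p85}, {p82, p83, p84, p85}; each meets A ∖ {p84}, so x IS a limit point.
  x = p85: open {p82, p85} ∋ x has {p82, p85} ∩ (A ∖ {p85}) = ∅, so x is NOT a limit point.
Collecting: A' = {p82, p83, p84}.


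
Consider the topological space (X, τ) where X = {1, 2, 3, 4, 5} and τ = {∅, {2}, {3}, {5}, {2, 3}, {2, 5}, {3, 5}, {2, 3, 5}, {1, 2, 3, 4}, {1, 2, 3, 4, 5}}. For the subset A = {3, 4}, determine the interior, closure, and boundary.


int(A) = {3}, cl(A) = {1, 3, 4}, ∂A = {1, 4}.

Closed sets in (X, τ) are complements of opens:
  closed(X, τ) = {∅, {5}, {1, 4}, {1, 2, 4}, {1, 3, 4}, {1, 4, 5}, {1, 2, 3, 4}, {1, 2, 4, 5}, {1, 3, 4, 5}, {1, 2, 3, 4, 5}}.
int(A) = ⋃ {U ∈ τ : U ⊆ A}. Opens contained in A: ∅, {3}.
Taking the union of these: int(A) = {3}.
cl(A) = ⋂ {C closed : A ⊆ C}. Closed sets containing A: {1, 3, 4}, {1, 2, 3, 4}, {1, 3, 4, 5}, {1, 2, 3, 4, 5}.
Intersecting these: cl(A) = {1, 3, 4}.
∂A = cl(A) ∖ int(A) = {1, 3, 4} ∖ {3} = {1, 4}.


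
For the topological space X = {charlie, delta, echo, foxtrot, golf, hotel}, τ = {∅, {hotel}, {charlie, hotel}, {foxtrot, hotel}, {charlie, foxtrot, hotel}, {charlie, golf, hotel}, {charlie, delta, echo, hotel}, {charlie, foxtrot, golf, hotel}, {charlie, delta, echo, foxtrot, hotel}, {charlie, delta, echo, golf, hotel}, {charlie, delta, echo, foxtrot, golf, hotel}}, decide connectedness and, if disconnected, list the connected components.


(X, τ) is connected.

Find clopen sets (U ∈ τ with X ∖ U ∈ τ):
  U = ∅, X ∖ U = {charlie, delta, echo, foxtrot, golf, hotel} — both open, so U is clopen.
  U = {charlie, delta, echo, foxtrot, golf, hotel}, X ∖ U = ∅ — both open, so U is clopen.
Only trivial clopens (∅ and X) exist, so (X, τ) is connected.
Compute connected components by grouping points that agree on all clopens:
  component: {charlie, delta, echo, foxtrot, golf, hotel}


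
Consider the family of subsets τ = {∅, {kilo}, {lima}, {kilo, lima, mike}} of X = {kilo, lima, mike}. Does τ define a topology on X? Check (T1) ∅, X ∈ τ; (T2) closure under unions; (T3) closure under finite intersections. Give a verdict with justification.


τ is NOT a topology on X.

Axiom (T1): ∅ ∈ τ? Yes; X ∈ τ? Yes.
Axiom (T2/T3): check pairwise unions and intersections of members of τ.
Counterexample for (T2): {kilo} ∪ {lima} = {kilo, lima} ∉ τ. Therefore τ is NOT a topology.


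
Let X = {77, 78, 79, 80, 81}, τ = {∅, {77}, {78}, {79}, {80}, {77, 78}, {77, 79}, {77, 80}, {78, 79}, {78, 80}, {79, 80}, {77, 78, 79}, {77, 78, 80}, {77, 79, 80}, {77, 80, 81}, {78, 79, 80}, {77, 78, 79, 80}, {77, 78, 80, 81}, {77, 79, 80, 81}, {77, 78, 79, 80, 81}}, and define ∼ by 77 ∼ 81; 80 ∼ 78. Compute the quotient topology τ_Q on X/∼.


X/∼ = {[77=81], [78=80], [79]}; |τ_Q| = 6.

Equivalence classes: [77=81], [78=80], [79].
Quotient map π: X → X/∼ sends 77 ↦ [77=81], 78 ↦ [78=80], 79 ↦ [79], 80 ↦ [78=80], 81 ↦ [77=81].
For each subset V ⊆ X/∼, compute π^{-1}(V) ⊆ X and check whether π^{-1}(V) ∈ τ. V is open in τ_Q iff π^{-1}(V) ∈ τ.
  V = {}: π^{-1}(V) = ∅ ∈ τ ✓.
  V = {[77=81]}: π^{-1}(V) = {77, 81} ∉ τ ✗.
  V = {[78=80]}: π^{-1}(V) = {78, 80} ∈ τ ✓.
  V = {[77=81], [78=80]}: π^{-1}(V) = {77, 78, 80, 81} ∈ τ ✓.
  V = {[79]}: π^{-1}(V) = {79} ∈ τ ✓.
  V = {[77=81], [79]}: π^{-1}(V) = {77, 79, 81} ∉ τ ✗.
  V = {[78=80], [79]}: π^{-1}(V) = {78, 79, 80} ∈ τ ✓.
  V = {[77=81], [78=80], [79]}: π^{-1}(V) = {77, 78, 79, 80, 81} ∈ τ ✓.
Open sets in the quotient: τ_Q = {{}, {[78=80]}, {[77=81], [78=80]}, {[79]}, {[78=80], [79]}, {[77=81], [78=80], [79]}} (6 elements).


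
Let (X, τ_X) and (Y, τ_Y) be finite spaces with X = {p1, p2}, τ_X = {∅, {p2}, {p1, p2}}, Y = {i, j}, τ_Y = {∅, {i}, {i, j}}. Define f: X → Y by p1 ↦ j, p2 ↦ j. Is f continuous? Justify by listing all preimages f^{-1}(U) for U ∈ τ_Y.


f IS continuous.

Compute f^{-1}(U) for each U ∈ τ_Y:
  U = ∅: f^{-1}(U) = ∅ ∈ τ_X ✓.
  U = {i}: f^{-1}(U) = ∅ ∈ τ_X ✓.
  U = {i, j}: f^{-1}(U) = {p1, p2} ∈ τ_X ✓.
Every preimage lies in τ_X, so f IS continuous.


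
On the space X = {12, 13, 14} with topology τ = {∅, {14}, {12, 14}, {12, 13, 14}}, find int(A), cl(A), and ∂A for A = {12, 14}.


int(A) = {12, 14}, cl(A) = {12, 13, 14}, ∂A = {13}.

Closed sets in (X, τ) are complements of opens:
  closed(X, τ) = {∅, {13}, {12, 13}, {12, 13, 14}}.
int(A) = ⋃ {U ∈ τ : U ⊆ A}. Opens contained in A: ∅, {14}, {12, 14}.
Taking the union of these: int(A) = {12, 14}.
cl(A) = ⋂ {C closed : A ⊆ C}. Closed sets containing A: {12, 13, 14}.
Intersecting these: cl(A) = {12, 13, 14}.
∂A = cl(A) ∖ int(A) = {12, 13, 14} ∖ {12, 14} = {13}.


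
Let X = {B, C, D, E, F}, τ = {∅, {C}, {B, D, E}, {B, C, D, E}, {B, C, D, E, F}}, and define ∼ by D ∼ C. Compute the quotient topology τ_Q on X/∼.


X/∼ = {[B], [C=D], [E], [F]}; |τ_Q| = 3.

Equivalence classes: [B], [C=D], [E], [F].
Quotient map π: X → X/∼ sends B ↦ [B], C ↦ [C=D], D ↦ [C=D], E ↦ [E], F ↦ [F].
For each subset V ⊆ X/∼, compute π^{-1}(V) ⊆ X and check whether π^{-1}(V) ∈ τ. V is open in τ_Q iff π^{-1}(V) ∈ τ.
  V = {}: π^{-1}(V) = ∅ ∈ τ ✓.
  V = {[B]}: π^{-1}(V) = {B} ∉ τ ✗.
  V = {[C=D]}: π^{-1}(V) = {C, D} ∉ τ ✗.
  V = {[B], [C=D]}: π^{-1}(V) = {B, C, D} ∉ τ ✗.
  V = {[E]}: π^{-1}(V) = {E} ∉ τ ✗.
  V = {[B], [E]}: π^{-1}(V) = {B, E} ∉ τ ✗.
  V = {[C=D], [E]}: π^{-1}(V) = {C, D, E} ∉ τ ✗.
  V = {[B], [C=D], [E]}: π^{-1}(V) = {B, C, D, E} ∈ τ ✓.
  V = {[F]}: π^{-1}(V) = {F} ∉ τ ✗.
  V = {[B], [F]}: π^{-1}(V) = {B, F} ∉ τ ✗.
  V = {[C=D], [F]}: π^{-1}(V) = {C, D, F} ∉ τ ✗.
  V = {[B], [C=D], [F]}: π^{-1}(V) = {B, C, D, F} ∉ τ ✗.
  V = {[E], [F]}: π^{-1}(V) = {E, F} ∉ τ ✗.
  V = {[B], [E], [F]}: π^{-1}(V) = {B, E, F} ∉ τ ✗.
  V = {[C=D], [E], [F]}: π^{-1}(V) = {C, D, E, F} ∉ τ ✗.
  V = {[B], [C=D], [E], [F]}: π^{-1}(V) = {B, C, D, E, F} ∈ τ ✓.
Open sets in the quotient: τ_Q = {{}, {[B], [C=D], [E]}, {[B], [C=D], [E], [F]}} (3 elements).


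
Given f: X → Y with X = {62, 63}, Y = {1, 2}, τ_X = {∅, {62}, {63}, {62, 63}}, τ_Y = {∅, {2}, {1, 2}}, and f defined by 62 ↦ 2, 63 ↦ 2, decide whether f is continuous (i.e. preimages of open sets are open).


f IS continuous.

Compute f^{-1}(U) for each U ∈ τ_Y:
  U = ∅: f^{-1}(U) = ∅ ∈ τ_X ✓.
  U = {2}: f^{-1}(U) = {62, 63} ∈ τ_X ✓.
  U = {1, 2}: f^{-1}(U) = {62, 63} ∈ τ_X ✓.
Every preimage lies in τ_X, so f IS continuous.


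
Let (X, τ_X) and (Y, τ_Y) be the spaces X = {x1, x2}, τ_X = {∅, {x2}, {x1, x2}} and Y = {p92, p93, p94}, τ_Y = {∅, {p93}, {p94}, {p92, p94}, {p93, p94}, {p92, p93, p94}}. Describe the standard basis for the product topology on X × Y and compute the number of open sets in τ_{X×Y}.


Basis B = {∅ × ∅, {x2} × {p93}, {x2} × {p94}, {x1, x2} × {p93}, {x1, x2} × {p94}, {x2} × {p92, p94}, {x2} × {p93, p94}, {x2} × {p92, p93, p94}, {x1, x2} × {p92, p94}, {x1, x2} × {p93, p94}, {x1, x2} × {p92, p93, p94}}; |τ_{X×Y}| = 18.

Enumerate products U × V with U ∈ τ_X, V ∈ τ_Y (deduplicated):
  ∅ × ∅ = {} (∅)
  {x2} × {p93} = {(x2,p93)}
  {x2} × {p94} = {(x2,p94)}
  {x1, x2} × {p93} = {(x1,p93), (x2,p93)}
  {x1, x2} × {p94} = {(x1,p94), (x2,p94)}
  {x2} × {p92, p94} = {(x2,p92), (x2,p94)}
  {x2} × {p93, p94} = {(x2,p93), (x2,p94)}
  {x2} × {p92, p93, p94} = {(x2,p92), (x2,p93), (x2,p94)}
  {x1, x2} × {p92, p94} = {(x1,p92), (x1,p94), (x2,p92), (x2,p94)}
  {x1, x2} × {p93, p94} = {(x1,p93), (x1,p94), (x2,p93), (x2,p94)}
  {x1, x2} × {p92, p93, p94} = {(x1,p92), (x1,p93), (x1,p94), (x2,p92), (x2,p93), (x2,p94)}
These 11 distinct sets form the basis B.
Close under arbitrary unions to get τ_{X×Y}; counting gives |τ_{X×Y}| = 18.


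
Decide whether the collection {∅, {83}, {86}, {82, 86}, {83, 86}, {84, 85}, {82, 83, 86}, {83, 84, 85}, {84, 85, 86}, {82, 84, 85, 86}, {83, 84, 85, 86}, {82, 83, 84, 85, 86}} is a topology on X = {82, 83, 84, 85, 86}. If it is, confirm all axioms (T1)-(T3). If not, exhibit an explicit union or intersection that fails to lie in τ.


τ IS a topology on X.

Axiom (T1): ∅ ∈ τ? Yes; X ∈ τ? Yes.
Axiom (T2/T3): check pairwise unions and intersections of members of τ.
All pairwise intersections and unions checked — each lies in τ. Therefore τ satisfies (T1), (T2), (T3): it IS a topology on X.


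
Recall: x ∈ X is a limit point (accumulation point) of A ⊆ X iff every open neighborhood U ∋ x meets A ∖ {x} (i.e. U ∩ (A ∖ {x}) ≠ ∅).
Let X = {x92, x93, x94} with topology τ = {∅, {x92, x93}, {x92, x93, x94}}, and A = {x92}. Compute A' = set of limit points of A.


A' = {x93, x94}

For each x ∈ X, list the open sets U ∈ τ with x ∈ U, then check whether U ∩ (A ∖ {x}) ≠ ∅ for every such U.
  x = x92: open {x92, x93} ∋ x has {x92, x93} ∩ (A ∖ {x92}) = ∅, so x is NOT a limit point.
  x = x93: opens ∋ x are {x92, x93}, {x92, x93, x94}; each meets A ∖ {x93}, so x IS a limit point.
  x = x94: opens ∋ x are {x92, x93, x94}; each meets A ∖ {x94}, so x IS a limit point.
Collecting: A' = {x93, x94}.


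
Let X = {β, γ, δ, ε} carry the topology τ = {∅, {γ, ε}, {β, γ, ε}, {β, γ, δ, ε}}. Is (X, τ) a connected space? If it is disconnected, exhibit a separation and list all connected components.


(X, τ) is connected.

Find clopen sets (U ∈ τ with X ∖ U ∈ τ):
  U = ∅, X ∖ U = {β, γ, δ, ε} — both open, so U is clopen.
  U = {β, γ, δ, ε}, X ∖ U = ∅ — both open, so U is clopen.
Only trivial clopens (∅ and X) exist, so (X, τ) is connected.
Compute connected components by grouping points that agree on all clopens:
  component: {β, γ, δ, ε}


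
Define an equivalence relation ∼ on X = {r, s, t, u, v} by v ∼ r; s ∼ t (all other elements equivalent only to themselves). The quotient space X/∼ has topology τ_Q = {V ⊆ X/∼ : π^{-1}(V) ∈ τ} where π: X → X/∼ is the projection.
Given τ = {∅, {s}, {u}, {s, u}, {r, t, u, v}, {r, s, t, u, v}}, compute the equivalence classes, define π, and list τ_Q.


X/∼ = {[r=v], [s=t], [u]}; |τ_Q| = 3.

Equivalence classes: [r=v], [s=t], [u].
Quotient map π: X → X/∼ sends r ↦ [r=v], s ↦ [s=t], t ↦ [s=t], u ↦ [u], v ↦ [r=v].
For each subset V ⊆ X/∼, compute π^{-1}(V) ⊆ X and check whether π^{-1}(V) ∈ τ. V is open in τ_Q iff π^{-1}(V) ∈ τ.
  V = {}: π^{-1}(V) = ∅ ∈ τ ✓.
  V = {[r=v]}: π^{-1}(V) = {r, v} ∉ τ ✗.
  V = {[s=t]}: π^{-1}(V) = {s, t} ∉ τ ✗.
  V = {[r=v], [s=t]}: π^{-1}(V) = {r, s, t, v} ∉ τ ✗.
  V = {[u]}: π^{-1}(V) = {u} ∈ τ ✓.
  V = {[r=v], [u]}: π^{-1}(V) = {r, u, v} ∉ τ ✗.
  V = {[s=t], [u]}: π^{-1}(V) = {s, t, u} ∉ τ ✗.
  V = {[r=v], [s=t], [u]}: π^{-1}(V) = {r, s, t, u, v} ∈ τ ✓.
Open sets in the quotient: τ_Q = {{}, {[u]}, {[r=v], [s=t], [u]}} (3 elements).


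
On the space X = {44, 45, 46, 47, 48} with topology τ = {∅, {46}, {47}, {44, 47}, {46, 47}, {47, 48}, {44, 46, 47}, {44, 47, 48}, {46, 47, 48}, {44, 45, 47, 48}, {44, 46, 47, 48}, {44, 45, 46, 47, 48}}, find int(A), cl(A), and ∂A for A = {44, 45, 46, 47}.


int(A) = {44, 46, 47}, cl(A) = {44, 45, 46, 47, 48}, ∂A = {45, 48}.

Closed sets in (X, τ) are complements of opens:
  closed(X, τ) = {∅, {45}, {46}, {44, 45}, {45, 46}, {45, 48}, {44, 45, 46}, {44, 45, 48}, {45, 46, 48}, {44, 45, 46, 48}, {44, 45, 47, 48}, {44, 45, 46, 47, 48}}.
int(A) = ⋃ {U ∈ τ : U ⊆ A}. Opens contained in A: ∅, {46}, {47}, {44, 47}, {46, 47}, {44, 46, 47}.
Taking the union of these: int(A) = {44, 46, 47}.
cl(A) = ⋂ {C closed : A ⊆ C}. Closed sets containing A: {44, 45, 46, 47, 48}.
Intersecting these: cl(A) = {44, 45, 46, 47, 48}.
∂A = cl(A) ∖ int(A) = {44, 45, 46, 47, 48} ∖ {44, 46, 47} = {45, 48}.


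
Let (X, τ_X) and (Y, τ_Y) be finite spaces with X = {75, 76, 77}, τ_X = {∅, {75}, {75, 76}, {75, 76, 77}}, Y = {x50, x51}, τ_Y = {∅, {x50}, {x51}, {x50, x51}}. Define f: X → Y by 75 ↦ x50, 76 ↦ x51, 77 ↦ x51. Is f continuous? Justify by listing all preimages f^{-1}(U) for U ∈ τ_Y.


f is NOT continuous.

Compute f^{-1}(U) for each U ∈ τ_Y:
  U = ∅: f^{-1}(U) = ∅ ∈ τ_X ✓.
  U = {x50}: f^{-1}(U) = {75} ∈ τ_X ✓.
  U = {x51}: f^{-1}(U) = {76, 77} ∉ τ_X ✗.
  U = {x50, x51}: f^{-1}(U) = {75, 76, 77} ∈ τ_X ✓.
Found U = {x51} with f^{-1}(U) = {76, 77} not in τ_X. Therefore f is NOT continuous.


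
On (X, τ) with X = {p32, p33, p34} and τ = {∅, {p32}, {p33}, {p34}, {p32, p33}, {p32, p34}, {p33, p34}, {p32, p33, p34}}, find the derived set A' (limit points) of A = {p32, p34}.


A' = ∅

For each x ∈ X, list the open sets U ∈ τ with x ∈ U, then check whether U ∩ (A ∖ {x}) ≠ ∅ for every such U.
  x = p32: open {p32} ∋ x has {p32} ∩ (A ∖ {p32}) = ∅, so x is NOT a limit point.
  x = p33: open {p33} ∋ x has {p33} ∩ (A ∖ {p33}) = ∅, so x is NOT a limit point.
  x = p34: open {p34} ∋ x has {p34} ∩ (A ∖ {p34}) = ∅, so x is NOT a limit point.
Collecting: A' = ∅.


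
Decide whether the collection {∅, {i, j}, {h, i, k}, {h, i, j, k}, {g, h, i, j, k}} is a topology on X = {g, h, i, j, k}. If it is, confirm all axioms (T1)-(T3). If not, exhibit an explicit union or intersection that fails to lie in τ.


τ is NOT a topology on X.

Axiom (T1): ∅ ∈ τ? Yes; X ∈ τ? Yes.
Axiom (T2/T3): check pairwise unions and intersections of members of τ.
Counterexample for (T3): {i, j} ∩ {h, i, k} = {i} ∉ τ. Therefore τ is NOT a topology.


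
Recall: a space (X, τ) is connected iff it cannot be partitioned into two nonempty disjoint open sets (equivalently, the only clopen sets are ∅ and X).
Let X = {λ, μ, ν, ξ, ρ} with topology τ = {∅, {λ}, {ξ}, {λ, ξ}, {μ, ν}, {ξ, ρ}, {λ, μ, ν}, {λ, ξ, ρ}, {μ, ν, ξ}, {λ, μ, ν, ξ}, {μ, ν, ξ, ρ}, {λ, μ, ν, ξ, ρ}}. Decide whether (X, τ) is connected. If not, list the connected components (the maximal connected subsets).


(X, τ) is disconnected; components = [{λ}, {μ, ν}, {ξ, ρ}].

Find clopen sets (U ∈ τ with X ∖ U ∈ τ):
  U = ∅, X ∖ U = {λ, μ, ν, ξ, ρ} — both open, so U is clopen.
  U = {λ}, X ∖ U = {μ, ν, ξ, ρ} — both open, so U is clopen.
  U = {μ, ν}, X ∖ U = {λ, ξ, ρ} — both open, so U is clopen.
  U = {ξ, ρ}, X ∖ U = {λ, μ, ν} — both open, so U is clopen.
  U = {λ, μ, ν}, X ∖ U = {ξ, ρ} — both open, so U is clopen.
  U = {λ, ξ, ρ}, X ∖ U = {μ, ν} — both open, so U is clopen.
  U = {μ, ν, ξ, ρ}, X ∖ U = {λ} — both open, so U is clopen.
  U = {λ, μ, ν, ξ, ρ}, X ∖ U = ∅ — both open, so U is clopen.
Nontrivial clopen(s) exist: e.g. {λ, μ, ν}. So (X, τ) is disconnected.
Compute connected components by grouping points that agree on all clopens:
  component: {λ}
  component: {μ, ν}
  component: {ξ, ρ}


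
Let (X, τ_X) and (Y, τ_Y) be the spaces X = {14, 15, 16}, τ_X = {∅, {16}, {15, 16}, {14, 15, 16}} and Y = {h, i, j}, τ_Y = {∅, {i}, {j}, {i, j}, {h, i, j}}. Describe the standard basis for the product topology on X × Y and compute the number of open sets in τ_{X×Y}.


Basis B = {∅ × ∅, {16} × {i}, {16} × {j}, {15, 16} × {i}, {15, 16} × {j}, {16} × {i, j}, {14, 15, 16} × {i}, {14, 15, 16} × {j}, {16} × {h, i, j}, {15, 16} × {i, j}, {14, 15, 16} × {i, j}, {15, 16} × {h, i, j}, {14, 15, 16} × {h, i, j}}; |τ_{X×Y}| = 30.

Enumerate products U × V with U ∈ τ_X, V ∈ τ_Y (deduplicated):
  ∅ × ∅ = {} (∅)
  {16} × {i} = {(16,i)}
  {16} × {j} = {(16,j)}
  {15, 16} × {i} = {(15,i), (16,i)}
  {15, 16} × {j} = {(15,j), (16,j)}
  {16} × {i, j} = {(16,i), (16,j)}
  {14, 15, 16} × {i} = {(14,i), (15,i), (16,i)}
  {14, 15, 16} × {j} = {(14,j), (15,j), (16,j)}
  {16} × {h, i, j} = {(16,h), (16,i), (16,j)}
  {15, 16} × {i, j} = {(15,i), (15,j), (16,i), (16,j)}
  {14, 15, 16} × {i, j} = {(14,i), (14,j), (15,i), (15,j), (16,i), (16,j)}
  {15, 16} × {h, i, j} = {(15,h), (15,i), (15,j), (16,h), (16,i), (16,j)}
  {14, 15, 16} × {h, i, j} = {(14,h), (14,i), (14,j), (15,h), (15,i), (15,j), (16,h), (16,i), (16,j)}
These 13 distinct sets form the basis B.
Close under arbitrary unions to get τ_{X×Y}; counting gives |τ_{X×Y}| = 30.


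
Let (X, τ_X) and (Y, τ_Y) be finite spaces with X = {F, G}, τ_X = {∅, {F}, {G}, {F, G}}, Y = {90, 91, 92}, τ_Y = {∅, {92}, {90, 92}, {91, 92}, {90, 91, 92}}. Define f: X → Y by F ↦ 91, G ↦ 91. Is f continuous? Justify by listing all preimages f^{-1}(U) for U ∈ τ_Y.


f IS continuous.

Compute f^{-1}(U) for each U ∈ τ_Y:
  U = ∅: f^{-1}(U) = ∅ ∈ τ_X ✓.
  U = {92}: f^{-1}(U) = ∅ ∈ τ_X ✓.
  U = {90, 92}: f^{-1}(U) = ∅ ∈ τ_X ✓.
  U = {91, 92}: f^{-1}(U) = {F, G} ∈ τ_X ✓.
  U = {90, 91, 92}: f^{-1}(U) = {F, G} ∈ τ_X ✓.
Every preimage lies in τ_X, so f IS continuous.


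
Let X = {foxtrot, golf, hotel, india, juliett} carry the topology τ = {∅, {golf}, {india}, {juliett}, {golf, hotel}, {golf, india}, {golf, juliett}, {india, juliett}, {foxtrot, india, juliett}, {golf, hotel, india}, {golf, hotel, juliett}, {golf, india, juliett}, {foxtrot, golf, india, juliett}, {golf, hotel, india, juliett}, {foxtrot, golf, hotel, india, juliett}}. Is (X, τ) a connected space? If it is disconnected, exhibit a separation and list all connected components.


(X, τ) is disconnected; components = [{golf, hotel}, {foxtrot, india, juliett}].

Find clopen sets (U ∈ τ with X ∖ U ∈ τ):
  U = ∅, X ∖ U = {foxtrot, golf, hotel, india, juliett} — both open, so U is clopen.
  U = {golf, hotel}, X ∖ U = {foxtrot, india, juliett} — both open, so U is clopen.
  U = {foxtrot, india, juliett}, X ∖ U = {golf, hotel} — both open, so U is clopen.
  U = {foxtrot, golf, hotel, india, juliett}, X ∖ U = ∅ — both open, so U is clopen.
Nontrivial clopen(s) exist: e.g. {foxtrot, india, juliett}. So (X, τ) is disconnected.
Compute connected components by grouping points that agree on all clopens:
  component: {golf, hotel}
  component: {foxtrot, india, juliett}


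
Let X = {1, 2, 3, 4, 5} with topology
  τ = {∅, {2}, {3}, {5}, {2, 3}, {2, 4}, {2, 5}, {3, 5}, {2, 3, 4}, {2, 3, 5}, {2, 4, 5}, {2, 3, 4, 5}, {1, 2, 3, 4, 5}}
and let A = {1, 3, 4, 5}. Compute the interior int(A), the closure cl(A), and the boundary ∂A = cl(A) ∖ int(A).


int(A) = {3, 5}, cl(A) = {1, 3, 4, 5}, ∂A = {1, 4}.

Closed sets in (X, τ) are complements of opens:
  closed(X, τ) = {∅, {1}, {1, 3}, {1, 4}, {1, 5}, {1, 2, 4}, {1, 3, 4}, {1, 3, 5}, {1, 4, 5}, {1, 2, 3, 4}, {1, 2, 4, 5}, {1, 3, 4, 5}, {1, 2, 3, 4, 5}}.
int(A) = ⋃ {U ∈ τ : U ⊆ A}. Opens contained in A: ∅, {3}, {5}, {3, 5}.
Taking the union of these: int(A) = {3, 5}.
cl(A) = ⋂ {C closed : A ⊆ C}. Closed sets containing A: {1, 3, 4, 5}, {1, 2, 3, 4, 5}.
Intersecting these: cl(A) = {1, 3, 4, 5}.
∂A = cl(A) ∖ int(A) = {1, 3, 4, 5} ∖ {3, 5} = {1, 4}.


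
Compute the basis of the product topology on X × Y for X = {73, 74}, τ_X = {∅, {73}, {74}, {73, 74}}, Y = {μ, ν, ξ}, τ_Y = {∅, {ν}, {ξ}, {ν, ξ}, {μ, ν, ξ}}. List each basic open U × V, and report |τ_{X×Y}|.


Basis B = {∅ × ∅, {73} × {ν}, {73} × {ξ}, {74} × {ν}, {74} × {ξ}, {73} × {ν, ξ}, {73, 74} × {ν}, {73, 74} × {ξ}, {74} × {ν, ξ}, {73} × {μ, ν, ξ}, {74} × {μ, ν, ξ}, {73, 74} × {ν, ξ}, {73, 74} × {μ, ν, ξ}}; |τ_{X×Y}| = 25.

Enumerate products U × V with U ∈ τ_X, V ∈ τ_Y (deduplicated):
  ∅ × ∅ = {} (∅)
  {73} × {ν} = {(73,ν)}
  {73} × {ξ} = {(73,ξ)}
  {74} × {ν} = {(74,ν)}
  {74} × {ξ} = {(74,ξ)}
  {73} × {ν, ξ} = {(73,ν), (73,ξ)}
  {73, 74} × {ν} = {(73,ν), (74,ν)}
  {73, 74} × {ξ} = {(73,ξ), (74,ξ)}
  {74} × {ν, ξ} = {(74,ν), (74,ξ)}
  {73} × {μ, ν, ξ} = {(73,μ), (73,ν), (73,ξ)}
  {74} × {μ, ν, ξ} = {(74,μ), (74,ν), (74,ξ)}
  {73, 74} × {ν, ξ} = {(73,ν), (73,ξ), (74,ν), (74,ξ)}
  {73, 74} × {μ, ν, ξ} = {(73,μ), (73,ν), (73,ξ), (74,μ), (74,ν), (74,ξ)}
These 13 distinct sets form the basis B.
Close under arbitrary unions to get τ_{X×Y}; counting gives |τ_{X×Y}| = 25.


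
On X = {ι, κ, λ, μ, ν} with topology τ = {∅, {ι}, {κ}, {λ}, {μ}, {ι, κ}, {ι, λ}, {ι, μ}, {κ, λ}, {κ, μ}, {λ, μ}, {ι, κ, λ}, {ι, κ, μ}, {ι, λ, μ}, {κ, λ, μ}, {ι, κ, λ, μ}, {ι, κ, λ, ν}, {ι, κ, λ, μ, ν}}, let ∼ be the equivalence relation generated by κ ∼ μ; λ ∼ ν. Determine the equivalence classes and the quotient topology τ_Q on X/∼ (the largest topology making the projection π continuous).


X/∼ = {[ι], [κ=μ], [λ=ν]}; |τ_Q| = 5.

Equivalence classes: [ι], [κ=μ], [λ=ν].
Quotient map π: X → X/∼ sends ι ↦ [ι], κ ↦ [κ=μ], λ ↦ [λ=ν], μ ↦ [κ=μ], ν ↦ [λ=ν].
For each subset V ⊆ X/∼, compute π^{-1}(V) ⊆ X and check whether π^{-1}(V) ∈ τ. V is open in τ_Q iff π^{-1}(V) ∈ τ.
  V = {}: π^{-1}(V) = ∅ ∈ τ ✓.
  V = {[ι]}: π^{-1}(V) = {ι} ∈ τ ✓.
  V = {[κ=μ]}: π^{-1}(V) = {κ, μ} ∈ τ ✓.
  V = {[ι], [κ=μ]}: π^{-1}(V) = {ι, κ, μ} ∈ τ ✓.
  V = {[λ=ν]}: π^{-1}(V) = {λ, ν} ∉ τ ✗.
  V = {[ι], [λ=ν]}: π^{-1}(V) = {ι, λ, ν} ∉ τ ✗.
  V = {[κ=μ], [λ=ν]}: π^{-1}(V) = {κ, λ, μ, ν} ∉ τ ✗.
  V = {[ι], [κ=μ], [λ=ν]}: π^{-1}(V) = {ι, κ, λ, μ, ν} ∈ τ ✓.
Open sets in the quotient: τ_Q = {{}, {[ι]}, {[κ=μ]}, {[ι], [κ=μ]}, {[ι], [κ=μ], [λ=ν]}} (5 elements).


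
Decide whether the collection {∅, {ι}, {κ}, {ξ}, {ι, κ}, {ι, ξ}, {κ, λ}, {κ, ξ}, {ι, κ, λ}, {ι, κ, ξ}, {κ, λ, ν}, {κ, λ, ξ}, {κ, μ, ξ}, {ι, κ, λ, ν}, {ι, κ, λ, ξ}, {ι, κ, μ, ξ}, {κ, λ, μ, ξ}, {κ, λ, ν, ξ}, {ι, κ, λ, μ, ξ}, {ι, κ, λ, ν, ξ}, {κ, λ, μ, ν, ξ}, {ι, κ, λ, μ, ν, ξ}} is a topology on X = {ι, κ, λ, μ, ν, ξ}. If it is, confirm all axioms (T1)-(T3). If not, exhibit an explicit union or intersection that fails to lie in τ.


τ IS a topology on X.

Axiom (T1): ∅ ∈ τ? Yes; X ∈ τ? Yes.
Axiom (T2/T3): check pairwise unions and intersections of members of τ.
All pairwise intersections and unions checked — each lies in τ. Therefore τ satisfies (T1), (T2), (T3): it IS a topology on X.


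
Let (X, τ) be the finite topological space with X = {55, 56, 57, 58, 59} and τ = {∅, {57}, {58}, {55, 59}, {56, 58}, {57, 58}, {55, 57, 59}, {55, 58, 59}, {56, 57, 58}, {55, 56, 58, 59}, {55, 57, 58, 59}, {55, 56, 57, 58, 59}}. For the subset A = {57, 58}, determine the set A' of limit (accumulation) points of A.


A' = {56}

For each x ∈ X, list the open sets U ∈ τ with x ∈ U, then check whether U ∩ (A ∖ {x}) ≠ ∅ for every such U.
  x = 55: open {55, 59} ∋ x has {55, 59} ∩ (A ∖ {55}) = ∅, so x is NOT a limit point.
  x = 56: opens ∋ x are {56, 58}, {56, 57, 58}, {55, 56, 58, 59}, {55, 56, 57, 58, 59}; each meets A ∖ {56}, so x IS a limit point.
  x = 57: open {57} ∋ x has {57} ∩ (A ∖ {57}) = ∅, so x is NOT a limit point.
  x = 58: open {58} ∋ x has {58} ∩ (A ∖ {58}) = ∅, so x is NOT a limit point.
  x = 59: open {55, 59} ∋ x has {55, 59} ∩ (A ∖ {59}) = ∅, so x is NOT a limit point.
Collecting: A' = {56}.


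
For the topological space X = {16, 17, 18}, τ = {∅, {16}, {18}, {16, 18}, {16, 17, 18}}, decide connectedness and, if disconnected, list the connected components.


(X, τ) is connected.

Find clopen sets (U ∈ τ with X ∖ U ∈ τ):
  U = ∅, X ∖ U = {16, 17, 18} — both open, so U is clopen.
  U = {16, 17, 18}, X ∖ U = ∅ — both open, so U is clopen.
Only trivial clopens (∅ and X) exist, so (X, τ) is connected.
Compute connected components by grouping points that agree on all clopens:
  component: {16, 17, 18}


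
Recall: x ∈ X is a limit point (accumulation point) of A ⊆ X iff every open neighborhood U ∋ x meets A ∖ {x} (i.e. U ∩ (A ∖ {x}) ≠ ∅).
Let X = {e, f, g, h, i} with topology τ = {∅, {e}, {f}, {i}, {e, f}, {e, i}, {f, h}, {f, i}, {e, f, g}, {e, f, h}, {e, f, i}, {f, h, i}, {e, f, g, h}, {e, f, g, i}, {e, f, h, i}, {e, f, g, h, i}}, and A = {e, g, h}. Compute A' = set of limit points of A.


A' = {g}

For each x ∈ X, list the open sets U ∈ τ with x ∈ U, then check whether U ∩ (A ∖ {x}) ≠ ∅ for every such U.
  x = e: open {e} ∋ x has {e} ∩ (A ∖ {e}) = ∅, so x is NOT a limit point.
  x = f: open {f} ∋ x has {f} ∩ (A ∖ {f}) = ∅, so x is NOT a limit point.
  x = g: opens ∋ x are {e, f, g}, {e, f, g, h}, {e, f, g, i}, {e, f, g, h, i}; each meets A ∖ {g}, so x IS a limit point.
  x = h: open {f, h} ∋ x has {f, h} ∩ (A ∖ {h}) = ∅, so x is NOT a limit point.
  x = i: open {i} ∋ x has {i} ∩ (A ∖ {i}) = ∅, so x is NOT a limit point.
Collecting: A' = {g}.


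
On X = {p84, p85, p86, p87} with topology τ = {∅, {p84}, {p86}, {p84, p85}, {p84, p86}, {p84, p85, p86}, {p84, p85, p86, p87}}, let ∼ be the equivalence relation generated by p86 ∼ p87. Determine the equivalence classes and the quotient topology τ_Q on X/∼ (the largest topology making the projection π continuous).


X/∼ = {[p84], [p85], [p86=p87]}; |τ_Q| = 4.

Equivalence classes: [p84], [p85], [p86=p87].
Quotient map π: X → X/∼ sends p84 ↦ [p84], p85 ↦ [p85], p86 ↦ [p86=p87], p87 ↦ [p86=p87].
For each subset V ⊆ X/∼, compute π^{-1}(V) ⊆ X and check whether π^{-1}(V) ∈ τ. V is open in τ_Q iff π^{-1}(V) ∈ τ.
  V = {}: π^{-1}(V) = ∅ ∈ τ ✓.
  V = {[p84]}: π^{-1}(V) = {p84} ∈ τ ✓.
  V = {[p85]}: π^{-1}(V) = {p85} ∉ τ ✗.
  V = {[p84], [p85]}: π^{-1}(V) = {p84, p85} ∈ τ ✓.
  V = {[p86=p87]}: π^{-1}(V) = {p86, p87} ∉ τ ✗.
  V = {[p84], [p86=p87]}: π^{-1}(V) = {p84, p86, p87} ∉ τ ✗.
  V = {[p85], [p86=p87]}: π^{-1}(V) = {p85, p86, p87} ∉ τ ✗.
  V = {[p84], [p85], [p86=p87]}: π^{-1}(V) = {p84, p85, p86, p87} ∈ τ ✓.
Open sets in the quotient: τ_Q = {{}, {[p84]}, {[p84], [p85]}, {[p84], [p85], [p86=p87]}} (4 elements).


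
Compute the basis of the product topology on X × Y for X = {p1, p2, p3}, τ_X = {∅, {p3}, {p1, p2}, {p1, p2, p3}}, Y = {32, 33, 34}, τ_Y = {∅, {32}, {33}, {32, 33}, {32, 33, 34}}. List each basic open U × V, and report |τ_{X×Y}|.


Basis B = {∅ × ∅, {p3} × {32}, {p3} × {33}, {p1, p2} × {32}, {p1, p2} × {33}, {p3} × {32, 33}, {p1, p2, p3} × {32}, {p1, p2, p3} × {33}, {p3} × {32, 33, 34}, {p1, p2} × {32, 33}, {p1, p2} × {32, 33, 34}, {p1, p2, p3} × {32, 33}, {p1, p2, p3} × {32, 33, 34}}; |τ_{X×Y}| = 25.

Enumerate products U × V with U ∈ τ_X, V ∈ τ_Y (deduplicated):
  ∅ × ∅ = {} (∅)
  {p3} × {32} = {(p3,32)}
  {p3} × {33} = {(p3,33)}
  {p1, p2} × {32} = {(p1,32), (p2,32)}
  {p1, p2} × {33} = {(p1,33), (p2,33)}
  {p3} × {32, 33} = {(p3,32), (p3,33)}
  {p1, p2, p3} × {32} = {(p1,32), (p2,32), (p3,32)}
  {p1, p2, p3} × {33} = {(p1,33), (p2,33), (p3,33)}
  {p3} × {32, 33, 34} = {(p3,32), (p3,33), (p3,34)}
  {p1, p2} × {32, 33} = {(p1,32), (p1,33), (p2,32), (p2,33)}
  {p1, p2} × {32, 33, 34} = {(p1,32), (p1,33), (p1,34), (p2,32), (p2,33), (p2,34)}
  {p1, p2, p3} × {32, 33} = {(p1,32), (p1,33), (p2,32), (p2,33), (p3,32), (p3,33)}
  {p1, p2, p3} × {32, 33, 34} = {(p1,32), (p1,33), (p1,34), (p2,32), (p2,33), (p2,34), (p3,32), (p3,33), (p3,34)}
These 13 distinct sets form the basis B.
Close under arbitrary unions to get τ_{X×Y}; counting gives |τ_{X×Y}| = 25.


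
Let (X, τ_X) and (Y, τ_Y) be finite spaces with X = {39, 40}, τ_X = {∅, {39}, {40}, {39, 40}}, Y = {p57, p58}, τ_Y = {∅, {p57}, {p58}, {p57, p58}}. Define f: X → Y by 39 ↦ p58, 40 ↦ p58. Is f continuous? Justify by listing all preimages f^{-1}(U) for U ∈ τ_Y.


f IS continuous.

Compute f^{-1}(U) for each U ∈ τ_Y:
  U = ∅: f^{-1}(U) = ∅ ∈ τ_X ✓.
  U = {p57}: f^{-1}(U) = ∅ ∈ τ_X ✓.
  U = {p58}: f^{-1}(U) = {39, 40} ∈ τ_X ✓.
  U = {p57, p58}: f^{-1}(U) = {39, 40} ∈ τ_X ✓.
Every preimage lies in τ_X, so f IS continuous.


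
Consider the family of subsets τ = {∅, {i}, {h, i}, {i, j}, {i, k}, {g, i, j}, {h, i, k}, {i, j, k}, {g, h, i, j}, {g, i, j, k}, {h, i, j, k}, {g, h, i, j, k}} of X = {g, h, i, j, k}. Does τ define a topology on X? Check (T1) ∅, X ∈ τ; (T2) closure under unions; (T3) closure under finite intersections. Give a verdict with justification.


τ is NOT a topology on X.

Axiom (T1): ∅ ∈ τ? Yes; X ∈ τ? Yes.
Axiom (T2/T3): check pairwise unions and intersections of members of τ.
Counterexample for (T2): {h, i} ∪ {i, j} = {h, i, j} ∉ τ. Therefore τ is NOT a topology.


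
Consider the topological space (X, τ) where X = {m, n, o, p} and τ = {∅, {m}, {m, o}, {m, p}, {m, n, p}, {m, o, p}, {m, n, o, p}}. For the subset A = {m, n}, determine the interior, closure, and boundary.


int(A) = {m}, cl(A) = {m, n, o, p}, ∂A = {n, o, p}.

Closed sets in (X, τ) are complements of opens:
  closed(X, τ) = {∅, {n}, {o}, {n, o}, {n, p}, {n, o, p}, {m, n, o, p}}.
int(A) = ⋃ {U ∈ τ : U ⊆ A}. Opens contained in A: ∅, {m}.
Taking the union of these: int(A) = {m}.
cl(A) = ⋂ {C closed : A ⊆ C}. Closed sets containing A: {m, n, o, p}.
Intersecting these: cl(A) = {m, n, o, p}.
∂A = cl(A) ∖ int(A) = {m, n, o, p} ∖ {m} = {n, o, p}.


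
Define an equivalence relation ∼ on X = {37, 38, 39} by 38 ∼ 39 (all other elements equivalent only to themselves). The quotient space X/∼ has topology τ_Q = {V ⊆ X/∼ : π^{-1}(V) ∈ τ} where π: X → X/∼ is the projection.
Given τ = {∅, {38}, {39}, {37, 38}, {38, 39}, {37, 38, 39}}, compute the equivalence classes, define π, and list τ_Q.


X/∼ = {[37], [38=39]}; |τ_Q| = 3.

Equivalence classes: [37], [38=39].
Quotient map π: X → X/∼ sends 37 ↦ [37], 38 ↦ [38=39], 39 ↦ [38=39].
For each subset V ⊆ X/∼, compute π^{-1}(V) ⊆ X and check whether π^{-1}(V) ∈ τ. V is open in τ_Q iff π^{-1}(V) ∈ τ.
  V = {}: π^{-1}(V) = ∅ ∈ τ ✓.
  V = {[37]}: π^{-1}(V) = {37} ∉ τ ✗.
  V = {[38=39]}: π^{-1}(V) = {38, 39} ∈ τ ✓.
  V = {[37], [38=39]}: π^{-1}(V) = {37, 38, 39} ∈ τ ✓.
Open sets in the quotient: τ_Q = {{}, {[38=39]}, {[37], [38=39]}} (3 elements).


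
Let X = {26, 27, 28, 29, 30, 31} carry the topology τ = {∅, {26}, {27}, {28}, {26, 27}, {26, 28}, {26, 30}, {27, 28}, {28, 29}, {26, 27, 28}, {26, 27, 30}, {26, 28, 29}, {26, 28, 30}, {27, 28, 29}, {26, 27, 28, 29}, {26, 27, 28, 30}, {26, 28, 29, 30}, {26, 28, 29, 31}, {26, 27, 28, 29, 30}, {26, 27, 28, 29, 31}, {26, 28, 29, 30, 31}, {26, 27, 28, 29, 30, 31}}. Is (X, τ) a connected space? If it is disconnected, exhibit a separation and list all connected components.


(X, τ) is disconnected; components = [{27}, {26, 28, 29, 30, 31}].

Find clopen sets (U ∈ τ with X ∖ U ∈ τ):
  U = ∅, X ∖ U = {26, 27, 28, 29, 30, 31} — both open, so U is clopen.
  U = {27}, X ∖ U = {26, 28, 29, 30, 31} — both open, so U is clopen.
  U = {26, 28, 29, 30, 31}, X ∖ U = {27} — both open, so U is clopen.
  U = {26, 27, 28, 29, 30, 31}, X ∖ U = ∅ — both open, so U is clopen.
Nontrivial clopen(s) exist: e.g. {27}. So (X, τ) is disconnected.
Compute connected components by grouping points that agree on all clopens:
  component: {27}
  component: {26, 28, 29, 30, 31}


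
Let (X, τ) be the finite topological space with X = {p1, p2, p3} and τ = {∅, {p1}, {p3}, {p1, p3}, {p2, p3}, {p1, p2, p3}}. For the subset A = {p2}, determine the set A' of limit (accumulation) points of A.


A' = ∅

For each x ∈ X, list the open sets U ∈ τ with x ∈ U, then check whether U ∩ (A ∖ {x}) ≠ ∅ for every such U.
  x = p1: open {p1} ∋ x has {p1} ∩ (A ∖ {p1}) = ∅, so x is NOT a limit point.
  x = p2: open {p2, p3} ∋ x has {p2, p3} ∩ (A ∖ {p2}) = ∅, so x is NOT a limit point.
  x = p3: open {p3} ∋ x has {p3} ∩ (A ∖ {p3}) = ∅, so x is NOT a limit point.
Collecting: A' = ∅.


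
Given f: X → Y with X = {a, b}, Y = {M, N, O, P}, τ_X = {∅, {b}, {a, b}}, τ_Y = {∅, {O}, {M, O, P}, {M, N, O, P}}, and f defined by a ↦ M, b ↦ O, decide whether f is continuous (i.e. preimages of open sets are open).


f IS continuous.

Compute f^{-1}(U) for each U ∈ τ_Y:
  U = ∅: f^{-1}(U) = ∅ ∈ τ_X ✓.
  U = {O}: f^{-1}(U) = {b} ∈ τ_X ✓.
  U = {M, O, P}: f^{-1}(U) = {a, b} ∈ τ_X ✓.
  U = {M, N, O, P}: f^{-1}(U) = {a, b} ∈ τ_X ✓.
Every preimage lies in τ_X, so f IS continuous.


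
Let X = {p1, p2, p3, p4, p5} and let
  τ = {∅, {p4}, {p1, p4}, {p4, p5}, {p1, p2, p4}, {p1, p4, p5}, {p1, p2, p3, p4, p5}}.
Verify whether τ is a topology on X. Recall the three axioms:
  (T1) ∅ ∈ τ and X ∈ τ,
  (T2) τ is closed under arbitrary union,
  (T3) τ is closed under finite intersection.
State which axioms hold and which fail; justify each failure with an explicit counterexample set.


τ is NOT a topology on X.

Axiom (T1): ∅ ∈ τ? Yes; X ∈ τ? Yes.
Axiom (T2/T3): check pairwise unions and intersections of members of τ.
Counterexample for (T2): {p4, p5} ∪ {p1, p2, p4} = {p1, p2, p4, p5} ∉ τ. Therefore τ is NOT a topology.


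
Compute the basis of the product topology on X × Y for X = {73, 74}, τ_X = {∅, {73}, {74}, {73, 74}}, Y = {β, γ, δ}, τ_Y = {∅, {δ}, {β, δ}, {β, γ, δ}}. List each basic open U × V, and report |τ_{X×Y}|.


Basis B = {∅ × ∅, {73} × {δ}, {74} × {δ}, {73} × {β, δ}, {73, 74} × {δ}, {74} × {β, δ}, {73} × {β, γ, δ}, {74} × {β, γ, δ}, {73, 74} × {β, δ}, {73, 74} × {β, γ, δ}}; |τ_{X×Y}| = 16.

Enumerate products U × V with U ∈ τ_X, V ∈ τ_Y (deduplicated):
  ∅ × ∅ = {} (∅)
  {73} × {δ} = {(73,δ)}
  {74} × {δ} = {(74,δ)}
  {73} × {β, δ} = {(73,β), (73,δ)}
  {73, 74} × {δ} = {(73,δ), (74,δ)}
  {74} × {β, δ} = {(74,β), (74,δ)}
  {73} × {β, γ, δ} = {(73,β), (73,γ), (73,δ)}
  {74} × {β, γ, δ} = {(74,β), (74,γ), (74,δ)}
  {73, 74} × {β, δ} = {(73,β), (73,δ), (74,β), (74,δ)}
  {73, 74} × {β, γ, δ} = {(73,β), (73,γ), (73,δ), (74,β), (74,γ), (74,δ)}
These 10 distinct sets form the basis B.
Close under arbitrary unions to get τ_{X×Y}; counting gives |τ_{X×Y}| = 16.


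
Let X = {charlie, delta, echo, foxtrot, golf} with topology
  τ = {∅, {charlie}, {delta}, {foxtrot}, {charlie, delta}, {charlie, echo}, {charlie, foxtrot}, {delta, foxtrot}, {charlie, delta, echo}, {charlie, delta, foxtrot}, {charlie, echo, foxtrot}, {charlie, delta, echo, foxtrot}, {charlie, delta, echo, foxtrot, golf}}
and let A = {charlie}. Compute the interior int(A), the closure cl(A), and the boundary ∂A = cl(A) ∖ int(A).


int(A) = {charlie}, cl(A) = {charlie, echo, golf}, ∂A = {echo, golf}.

Closed sets in (X, τ) are complements of opens:
  closed(X, τ) = {∅, {golf}, {delta, golf}, {echo, golf}, {foxtrot, golf}, {charlie, echo, golf}, {delta, echo, golf}, {delta, foxtrot, golf}, {echo, foxtrot, golf}, {charlie, delta, echo, golf}, {charlie, echo, foxtrot, golf}, {delta, echo, foxtrot, golf}, {charlie, delta, echo, foxtrot, golf}}.
int(A) = ⋃ {U ∈ τ : U ⊆ A}. Opens contained in A: ∅, {charlie}.
Taking the union of these: int(A) = {charlie}.
cl(A) = ⋂ {C closed : A ⊆ C}. Closed sets containing A: {charlie, echo, golf}, {charlie, delta, echo, golf}, {charlie, echo, foxtrot, golf}, {charlie, delta, echo, foxtrot, golf}.
Intersecting these: cl(A) = {charlie, echo, golf}.
∂A = cl(A) ∖ int(A) = {charlie, echo, golf} ∖ {charlie} = {echo, golf}.


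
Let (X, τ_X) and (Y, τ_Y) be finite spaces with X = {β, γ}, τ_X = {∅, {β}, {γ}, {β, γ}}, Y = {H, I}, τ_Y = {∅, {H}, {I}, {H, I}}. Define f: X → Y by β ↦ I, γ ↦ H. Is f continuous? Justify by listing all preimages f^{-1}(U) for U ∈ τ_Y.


f IS continuous.

Compute f^{-1}(U) for each U ∈ τ_Y:
  U = ∅: f^{-1}(U) = ∅ ∈ τ_X ✓.
  U = {H}: f^{-1}(U) = {γ} ∈ τ_X ✓.
  U = {I}: f^{-1}(U) = {β} ∈ τ_X ✓.
  U = {H, I}: f^{-1}(U) = {β, γ} ∈ τ_X ✓.
Every preimage lies in τ_X, so f IS continuous.


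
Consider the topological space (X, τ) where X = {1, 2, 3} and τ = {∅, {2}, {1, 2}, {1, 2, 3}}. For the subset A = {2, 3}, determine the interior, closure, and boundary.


int(A) = {2}, cl(A) = {1, 2, 3}, ∂A = {1, 3}.

Closed sets in (X, τ) are complements of opens:
  closed(X, τ) = {∅, {3}, {1, 3}, {1, 2, 3}}.
int(A) = ⋃ {U ∈ τ : U ⊆ A}. Opens contained in A: ∅, {2}.
Taking the union of these: int(A) = {2}.
cl(A) = ⋂ {C closed : A ⊆ C}. Closed sets containing A: {1, 2, 3}.
Intersecting these: cl(A) = {1, 2, 3}.
∂A = cl(A) ∖ int(A) = {1, 2, 3} ∖ {2} = {1, 3}.


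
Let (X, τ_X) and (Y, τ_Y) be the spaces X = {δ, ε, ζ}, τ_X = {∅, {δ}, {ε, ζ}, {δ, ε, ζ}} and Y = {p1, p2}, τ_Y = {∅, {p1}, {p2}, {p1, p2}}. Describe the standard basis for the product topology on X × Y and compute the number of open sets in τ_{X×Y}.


Basis B = {∅ × ∅, {δ} × {p1}, {δ} × {p2}, {δ} × {p1, p2}, {ε, ζ} × {p1}, {ε, ζ} × {p2}, {δ, ε, ζ} × {p1}, {δ, ε, ζ} × {p2}, {ε, ζ} × {p1, p2}, {δ, ε, ζ} × {p1, p2}}; |τ_{X×Y}| = 16.

Enumerate products U × V with U ∈ τ_X, V ∈ τ_Y (deduplicated):
  ∅ × ∅ = {} (∅)
  {δ} × {p1} = {(δ,p1)}
  {δ} × {p2} = {(δ,p2)}
  {δ} × {p1, p2} = {(δ,p1), (δ,p2)}
  {ε, ζ} × {p1} = {(ε,p1), (ζ,p1)}
  {ε, ζ} × {p2} = {(ε,p2), (ζ,p2)}
  {δ, ε, ζ} × {p1} = {(δ,p1), (ε,p1), (ζ,p1)}
  {δ, ε, ζ} × {p2} = {(δ,p2), (ε,p2), (ζ,p2)}
  {ε, ζ} × {p1, p2} = {(ε,p1), (ε,p2), (ζ,p1), (ζ,p2)}
  {δ, ε, ζ} × {p1, p2} = {(δ,p1), (δ,p2), (ε,p1), (ε,p2), (ζ,p1), (ζ,p2)}
These 10 distinct sets form the basis B.
Close under arbitrary unions to get τ_{X×Y}; counting gives |τ_{X×Y}| = 16.
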